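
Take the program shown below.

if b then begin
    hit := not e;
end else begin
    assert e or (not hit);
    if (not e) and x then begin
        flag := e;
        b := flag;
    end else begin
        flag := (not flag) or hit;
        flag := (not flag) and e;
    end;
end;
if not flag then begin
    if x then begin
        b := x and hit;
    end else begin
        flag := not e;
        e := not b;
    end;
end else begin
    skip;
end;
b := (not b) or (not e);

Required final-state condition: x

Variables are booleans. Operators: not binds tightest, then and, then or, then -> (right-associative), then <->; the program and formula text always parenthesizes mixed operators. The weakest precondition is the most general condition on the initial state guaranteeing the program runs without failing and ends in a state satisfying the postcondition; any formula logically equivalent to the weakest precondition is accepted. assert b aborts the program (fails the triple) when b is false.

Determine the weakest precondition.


Working backward. After the program, x must hold.
Before b := (not b) or (not e): x
Then branch requires (not x) -> x; else branch requires x.
Before the if: ((not flag) -> ((not x) -> x)) and (flag -> x)
Then branch requires ((not flag) -> ((not x) -> x)) and (flag -> x); else branch requires (e or (not hit)) and (((not e) and x) -> (((not e) -> ((not x) -> x)) and (e -> x))) and ((not ((not e) and x)) -> (((not ((not ((not flag) or hit)) and e)) -> ((not x) -> x)) and (((not ((not flag) or hit)) and e) -> x))).
Before the if: (b -> (((not flag) -> ((not x) -> x)) and (flag -> x))) and ((not b) -> ((e or (not hit)) and (((not e) and x) -> (((not e) -> ((not x) -> x)) and (e -> x))) and ((not ((not e) and x)) -> (((not ((not ((not flag) or hit)) and e)) -> ((not x) -> x)) and (((not ((not flag) or hit)) and e) -> x)))))
Answer: WP = (b -> (((not flag) -> ((not x) -> x)) and (flag -> x))) and ((not b) -> ((e or (not hit)) and (((not e) and x) -> (((not e) -> ((not x) -> x)) and (e -> x))) and ((not ((not e) and x)) -> (((not ((not ((not flag) or hit)) and e)) -> ((not x) -> x)) and (((not ((not flag) or hit)) and e) -> x)))))


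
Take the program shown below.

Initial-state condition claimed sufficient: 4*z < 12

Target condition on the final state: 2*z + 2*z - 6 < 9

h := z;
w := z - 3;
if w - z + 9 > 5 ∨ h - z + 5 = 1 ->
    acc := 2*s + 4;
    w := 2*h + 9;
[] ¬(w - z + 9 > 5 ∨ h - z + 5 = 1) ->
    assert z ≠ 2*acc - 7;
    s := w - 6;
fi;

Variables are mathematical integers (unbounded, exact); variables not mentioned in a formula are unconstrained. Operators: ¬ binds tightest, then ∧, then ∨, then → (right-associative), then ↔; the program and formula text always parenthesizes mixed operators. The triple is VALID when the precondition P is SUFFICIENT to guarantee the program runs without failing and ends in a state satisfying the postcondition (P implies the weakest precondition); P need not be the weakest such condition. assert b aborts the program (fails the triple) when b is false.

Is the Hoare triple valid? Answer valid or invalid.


Working backward. After the program, the postcondition 2*z + 2*z - 6 < 9 must hold; in canonical form it is 4*z < 15.
Then branch requires 4*z < 15; else branch requires z ≠ 2*acc - 7 ∧ 4*z < 15.
Before the if: ((w > z - 4 ∨ h = z - 4) → 4*z < 15) ∧ ((¬(w > z - 4 ∨ h = z - 4)) → (z ≠ 2*acc - 7 ∧ 4*z < 15))
Before w := z - 3: 4*z < 15
Before h := z: 4*z < 15
The weakest precondition is 4*z < 15.
Check whether 4*z < 12 implies it.
Every state satisfying the precondition satisfies the weakest precondition: the implication holds.
Answer: valid


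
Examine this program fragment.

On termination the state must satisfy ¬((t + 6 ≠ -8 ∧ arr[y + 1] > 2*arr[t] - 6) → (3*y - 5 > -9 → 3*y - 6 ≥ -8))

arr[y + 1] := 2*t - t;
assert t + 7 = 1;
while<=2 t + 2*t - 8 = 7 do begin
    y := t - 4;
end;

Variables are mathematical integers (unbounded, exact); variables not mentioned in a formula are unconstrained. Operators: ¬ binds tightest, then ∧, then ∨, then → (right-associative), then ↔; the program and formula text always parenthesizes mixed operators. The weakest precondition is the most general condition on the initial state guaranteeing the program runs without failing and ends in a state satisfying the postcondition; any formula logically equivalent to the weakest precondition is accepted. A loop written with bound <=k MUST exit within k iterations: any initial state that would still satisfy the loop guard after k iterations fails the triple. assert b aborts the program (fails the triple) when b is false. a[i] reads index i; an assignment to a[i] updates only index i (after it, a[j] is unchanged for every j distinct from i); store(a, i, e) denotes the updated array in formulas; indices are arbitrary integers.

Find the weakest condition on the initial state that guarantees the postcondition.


Working backward. After the program, the postcondition ¬((t + 6 ≠ -8 ∧ arr[y + 1] > 2*arr[t] - 6) → (3*y - 5 > -9 → 3*y - 6 ≥ -8)) must hold; in canonical form it is ¬((t ≠ -14 ∧ arr[y + 1] > 2*arr[t] - 6) → (3*y > -4 → 3*y ≥ -2)).
Before the loop (bound <=2), unroll the exhaustion recursion (WP_0 = exit-now case; WP_j = one more guarded iteration, up to j = 2):
  WP_0: (¬(3*t = 15)) ∧ (¬((t ≠ -14 ∧ arr[y + 1] > 2*arr[t] - 6) → (3*y > -4 → 3*y ≥ -2)))
  WP_1: (3*t = 15 → ((¬(3*t = 15)) ∧ (¬((t ≠ -14 ∧ arr[t - 3] > 2*arr[t] - 6) → (3*t > 8 → 3*t ≥ 10))))) ∧ ((¬(3*t = 15)) → (¬((t ≠ -14 ∧ arr[y + 1] > 2*arr[t] - 6) → (3*y > -4 → 3*y ≥ -2))))
  WP_2: (3*t = 15 → ((3*t = 15 → ((¬(3*t = 15)) ∧ (¬((t ≠ -14 ∧ arr[t - 3] > 2*arr[t] - 6) → (3*t > 8 → 3*t ≥ 10))))) ∧ ((¬(3*t = 15)) → (¬((t ≠ -14 ∧ arr[t - 3] > 2*arr[t] - 6) → (3*t > 8 → 3*t ≥ 10)))))) ∧ ((¬(3*t = 15)) → (¬((t ≠ -14 ∧ arr[y + 1] > 2*arr[t] - 6) → (3*y > -4 → 3*y ≥ -2))))
So before the loop: (3*t = 15 → ((3*t = 15 → ((¬(3*t = 15)) ∧ (¬((t ≠ -14 ∧ arr[t - 3] > 2*arr[t] - 6) → (3*t > 8 → 3*t ≥ 10))))) ∧ ((¬(3*t = 15)) → (¬((t ≠ -14 ∧ arr[t - 3] > 2*arr[t] - 6) → (3*t > 8 → 3*t ≥ 10)))))) ∧ ((¬(3*t = 15)) → (¬((t ≠ -14 ∧ arr[y + 1] > 2*arr[t] - 6) → (3*y > -4 → 3*y ≥ -2))))
Before assert t + 7 = 1: t = -6 ∧ (3*t = 15 → ((3*t = 15 → ((¬(3*t = 15)) ∧ (¬((t ≠ -14 ∧ arr[t - 3] > 2*arr[t] - 6) → (3*t > 8 → 3*t ≥ 10))))) ∧ ((¬(3*t = 15)) → (¬((t ≠ -14 ∧ arr[t - 3] > 2*arr[t] - 6) → (3*t > 8 → 3*t ≥ 10)))))) ∧ ((¬(3*t = 15)) → (¬((t ≠ -14 ∧ arr[y + 1] > 2*arr[t] - 6) → (3*y > -4 → 3*y ≥ -2))))
Before arr[y + 1] := 2*t - t: t = -6 ∧ (3*t = 15 → ((3*t = 15 → ((¬(3*t = 15)) ∧ (¬((t ≠ -14 ∧ store(arr, y + 1, t)[t - 3] > 2*store(arr, y + 1, t)[t] - 6) → (3*t > 8 → 3*t ≥ 10))))) ∧ ((¬(3*t = 15)) → (¬((t ≠ -14 ∧ store(arr, y + 1, t)[t - 3] > 2*store(arr, y + 1, t)[t] - 6) → (3*t > 8 → 3*t ≥ 10)))))) ∧ ((¬(3*t = 15)) → (¬((t ≠ -14 ∧ store(arr, y + 1, t)[y + 1] > 2*store(arr, y + 1, t)[t] - 6) → (3*y > -4 → 3*y ≥ -2))))
Answer: WP = t = -6 ∧ (3*t = 15 → ((3*t = 15 → ((¬(3*t = 15)) ∧ (¬((t ≠ -14 ∧ store(arr, y + 1, t)[t - 3] > 2*store(arr, y + 1, t)[t] - 6) → (3*t > 8 → 3*t ≥ 10))))) ∧ ((¬(3*t = 15)) → (¬((t ≠ -14 ∧ store(arr, y + 1, t)[t - 3] > 2*store(arr, y + 1, t)[t] - 6) → (3*t > 8 → 3*t ≥ 10)))))) ∧ ((¬(3*t = 15)) → (¬((t ≠ -14 ∧ store(arr, y + 1, t)[y + 1] > 2*store(arr, y + 1, t)[t] - 6) → (3*y > -4 → 3*y ≥ -2))))


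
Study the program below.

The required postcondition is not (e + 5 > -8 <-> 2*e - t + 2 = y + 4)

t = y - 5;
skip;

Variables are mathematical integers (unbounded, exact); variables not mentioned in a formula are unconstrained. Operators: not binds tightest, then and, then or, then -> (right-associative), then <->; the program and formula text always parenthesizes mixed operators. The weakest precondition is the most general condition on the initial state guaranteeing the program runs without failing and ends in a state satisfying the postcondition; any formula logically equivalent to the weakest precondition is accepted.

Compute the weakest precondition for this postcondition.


Working backward. After the program, the postcondition not (e + 5 > -8 <-> 2*e - t + 2 = y + 4) must hold; in canonical form it is not (e > -13 <-> 2*e = t + y + 2).
Before skip: not (e > -13 <-> 2*e = t + y + 2)
Before t := y - 5: not (e > -13 <-> 2*e = 2*y - 3)
Answer: WP = not (e > -13 <-> 2*e = 2*y - 3)


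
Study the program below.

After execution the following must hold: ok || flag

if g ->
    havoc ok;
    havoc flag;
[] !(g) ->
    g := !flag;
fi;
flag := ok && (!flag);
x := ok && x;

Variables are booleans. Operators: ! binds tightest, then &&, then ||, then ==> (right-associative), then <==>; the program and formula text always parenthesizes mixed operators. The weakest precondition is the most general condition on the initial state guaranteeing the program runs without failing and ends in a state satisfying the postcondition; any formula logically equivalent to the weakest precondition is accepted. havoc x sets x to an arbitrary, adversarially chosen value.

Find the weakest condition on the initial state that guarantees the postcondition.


Working backward. After the program, ok || flag must hold.
Before x := ok && x: ok || flag
Before flag := ok && (!flag): ok || (ok && (!flag))
Then branch requires false; else branch requires ok || (ok && (!flag)).
Before the if: (!g) && ((!g) ==> (ok || (ok && (!flag))))
Answer: WP = (!g) && ((!g) ==> (ok || (ok && (!flag))))


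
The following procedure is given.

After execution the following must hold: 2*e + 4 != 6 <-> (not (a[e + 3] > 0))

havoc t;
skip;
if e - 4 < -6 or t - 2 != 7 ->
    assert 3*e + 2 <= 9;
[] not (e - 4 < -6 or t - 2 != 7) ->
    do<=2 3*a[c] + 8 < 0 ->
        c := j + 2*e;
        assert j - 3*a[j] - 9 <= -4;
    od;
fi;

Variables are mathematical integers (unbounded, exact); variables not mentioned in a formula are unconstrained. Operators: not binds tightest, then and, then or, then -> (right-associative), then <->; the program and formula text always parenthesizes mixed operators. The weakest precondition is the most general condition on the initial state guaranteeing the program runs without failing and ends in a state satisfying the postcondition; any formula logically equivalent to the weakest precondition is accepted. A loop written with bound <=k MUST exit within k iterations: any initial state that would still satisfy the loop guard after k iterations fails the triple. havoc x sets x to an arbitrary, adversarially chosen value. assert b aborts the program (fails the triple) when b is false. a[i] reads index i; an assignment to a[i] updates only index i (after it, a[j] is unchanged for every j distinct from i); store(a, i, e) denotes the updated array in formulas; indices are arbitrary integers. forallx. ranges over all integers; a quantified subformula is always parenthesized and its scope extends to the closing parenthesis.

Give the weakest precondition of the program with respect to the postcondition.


Working backward. After the program, the postcondition 2*e + 4 != 6 <-> (not (a[e + 3] > 0)) must hold; in canonical form it is 2*e != 2 <-> (not (a[e + 3] > 0)).
Then branch requires 3*e <= 7 and (2*e != 2 <-> (not (a[e + 3] > 0))); else branch requires (3*a[c] < -8 -> (j <= 3*a[j] + 5 and (3*a[2*e + j] < -8 -> (j <= 3*a[j] + 5 and (not (3*a[2*e + j] < -8)) and (2*e != 2 <-> (not (a[e + 3] > 0))))) and ((not (3*a[2*e + j] < -8)) -> (2*e != 2 <-> (not (a[e + 3] > 0)))))) and ((not (3*a[c] < -8)) -> (2*e != 2 <-> (not (a[e + 3] > 0)))).
Before the if: ((e < -2 or t != 9) -> (3*e <= 7 and (2*e != 2 <-> (not (a[e + 3] > 0))))) and ((not (e < -2 or t != 9)) -> ((3*a[c] < -8 -> (j <= 3*a[j] + 5 and (3*a[2*e + j] < -8 -> (j <= 3*a[j] + 5 and (not (3*a[2*e + j] < -8)) and (2*e != 2 <-> (not (a[e + 3] > 0))))) and ((not (3*a[2*e + j] < -8)) -> (2*e != 2 <-> (not (a[e + 3] > 0)))))) and ((not (3*a[c] < -8)) -> (2*e != 2 <-> (not (a[e + 3] > 0))))))
Before skip: ((e < -2 or t != 9) -> (3*e <= 7 and (2*e != 2 <-> (not (a[e + 3] > 0))))) and ((not (e < -2 or t != 9)) -> ((3*a[c] < -8 -> (j <= 3*a[j] + 5 and (3*a[2*e + j] < -8 -> (j <= 3*a[j] + 5 and (not (3*a[2*e + j] < -8)) and (2*e != 2 <-> (not (a[e + 3] > 0))))) and ((not (3*a[2*e + j] < -8)) -> (2*e != 2 <-> (not (a[e + 3] > 0)))))) and ((not (3*a[c] < -8)) -> (2*e != 2 <-> (not (a[e + 3] > 0))))))
Before havoc t: forall t_1. (((e < -2 or t_1 != 9) -> (3*e <= 7 and (2*e != 2 <-> (not (a[e + 3] > 0))))) and ((not (e < -2 or t_1 != 9)) -> ((3*a[c] < -8 -> (j <= 3*a[j] + 5 and (3*a[2*e + j] < -8 -> (j <= 3*a[j] + 5 and (not (3*a[2*e + j] < -8)) and (2*e != 2 <-> (not (a[e + 3] > 0))))) and ((not (3*a[2*e + j] < -8)) -> (2*e != 2 <-> (not (a[e + 3] > 0)))))) and ((not (3*a[c] < -8)) -> (2*e != 2 <-> (not (a[e + 3] > 0)))))))
Answer: WP = forall t_1. (((e < -2 or t_1 != 9) -> (3*e <= 7 and (2*e != 2 <-> (not (a[e + 3] > 0))))) and ((not (e < -2 or t_1 != 9)) -> ((3*a[c] < -8 -> (j <= 3*a[j] + 5 and (3*a[2*e + j] < -8 -> (j <= 3*a[j] + 5 and (not (3*a[2*e + j] < -8)) and (2*e != 2 <-> (not (a[e + 3] > 0))))) and ((not (3*a[2*e + j] < -8)) -> (2*e != 2 <-> (not (a[e + 3] > 0)))))) and ((not (3*a[c] < -8)) -> (2*e != 2 <-> (not (a[e + 3] > 0)))))))


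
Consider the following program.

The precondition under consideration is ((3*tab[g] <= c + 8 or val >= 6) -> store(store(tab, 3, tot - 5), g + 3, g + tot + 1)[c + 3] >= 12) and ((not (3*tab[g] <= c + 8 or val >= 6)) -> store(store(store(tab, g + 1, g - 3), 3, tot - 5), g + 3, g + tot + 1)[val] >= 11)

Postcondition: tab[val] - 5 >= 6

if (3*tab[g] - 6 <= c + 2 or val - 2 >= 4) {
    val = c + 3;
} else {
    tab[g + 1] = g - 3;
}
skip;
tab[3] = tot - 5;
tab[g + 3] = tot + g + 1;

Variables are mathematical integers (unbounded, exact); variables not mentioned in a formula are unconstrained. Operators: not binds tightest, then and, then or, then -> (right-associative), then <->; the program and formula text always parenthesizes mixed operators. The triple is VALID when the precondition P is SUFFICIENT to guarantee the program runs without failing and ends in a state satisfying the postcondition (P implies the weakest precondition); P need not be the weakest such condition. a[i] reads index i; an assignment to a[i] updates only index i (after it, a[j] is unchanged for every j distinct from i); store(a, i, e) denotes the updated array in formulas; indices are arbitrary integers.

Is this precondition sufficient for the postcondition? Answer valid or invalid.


Working backward. After the program, the postcondition tab[val] - 5 >= 6 must hold; in canonical form it is tab[val] >= 11.
Before tab[g + 3] := tot + g + 1: store(tab, g + 3, g + tot + 1)[val] >= 11
Before tab[3] := tot - 5: store(store(tab, 3, tot - 5), g + 3, g + tot + 1)[val] >= 11
Before skip: store(store(tab, 3, tot - 5), g + 3, g + tot + 1)[val] >= 11
Then branch requires store(store(tab, 3, tot - 5), g + 3, g + tot + 1)[c + 3] >= 11; else branch requires store(store(store(tab, g + 1, g - 3), 3, tot - 5), g + 3, g + tot + 1)[val] >= 11.
Before the if: ((3*tab[g] <= c + 8 or val >= 6) -> store(store(tab, 3, tot - 5), g + 3, g + tot + 1)[c + 3] >= 11) and ((not (3*tab[g] <= c + 8 or val >= 6)) -> store(store(store(tab, g + 1, g - 3), 3, tot - 5), g + 3, g + tot + 1)[val] >= 11)
The weakest precondition is ((3*tab[g] <= c + 8 or val >= 6) -> store(store(tab, 3, tot - 5), g + 3, g + tot + 1)[c + 3] >= 11) and ((not (3*tab[g] <= c + 8 or val >= 6)) -> store(store(store(tab, g + 1, g - 3), 3, tot - 5), g + 3, g + tot + 1)[val] >= 11).
Check whether ((3*tab[g] <= c + 8 or val >= 6) -> store(store(tab, 3, tot - 5), g + 3, g + tot + 1)[c + 3] >= 12) and ((not (3*tab[g] <= c + 8 or val >= 6)) -> store(store(store(tab, g + 1, g - 3), 3, tot - 5), g + 3, g + tot + 1)[val] >= 11) implies it.
Every state satisfying the precondition satisfies the weakest precondition: the implication holds.
Answer: valid


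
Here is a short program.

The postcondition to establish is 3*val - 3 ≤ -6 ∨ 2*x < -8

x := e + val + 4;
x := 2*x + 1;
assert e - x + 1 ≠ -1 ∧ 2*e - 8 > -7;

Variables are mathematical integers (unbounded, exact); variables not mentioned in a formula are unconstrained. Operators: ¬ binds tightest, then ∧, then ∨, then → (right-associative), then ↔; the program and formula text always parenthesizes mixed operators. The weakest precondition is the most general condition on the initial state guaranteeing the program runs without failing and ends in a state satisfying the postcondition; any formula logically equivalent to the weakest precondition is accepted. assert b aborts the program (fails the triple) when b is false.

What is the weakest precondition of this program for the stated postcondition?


Working backward. After the program, the postcondition 3*val - 3 ≤ -6 ∨ 2*x < -8 must hold; in canonical form it is 3*val ≤ -3 ∨ 2*x < -8.
Before assert e - x + 1 ≠ -1 ∧ 2*e - 8 > -7: e ≠ x - 2 ∧ 2*e > 1 ∧ (3*val ≤ -3 ∨ 2*x < -8)
Before x := 2*x + 1: e ≠ 2*x - 1 ∧ 2*e > 1 ∧ (3*val ≤ -3 ∨ 4*x < -10)
Before x := e + val + 4: e + 2*val ≠ -7 ∧ 2*e > 1 ∧ (3*val ≤ -3 ∨ 4*e + 4*val < -26)
Answer: WP = e + 2*val ≠ -7 ∧ 2*e > 1 ∧ (3*val ≤ -3 ∨ 4*e + 4*val < -26)


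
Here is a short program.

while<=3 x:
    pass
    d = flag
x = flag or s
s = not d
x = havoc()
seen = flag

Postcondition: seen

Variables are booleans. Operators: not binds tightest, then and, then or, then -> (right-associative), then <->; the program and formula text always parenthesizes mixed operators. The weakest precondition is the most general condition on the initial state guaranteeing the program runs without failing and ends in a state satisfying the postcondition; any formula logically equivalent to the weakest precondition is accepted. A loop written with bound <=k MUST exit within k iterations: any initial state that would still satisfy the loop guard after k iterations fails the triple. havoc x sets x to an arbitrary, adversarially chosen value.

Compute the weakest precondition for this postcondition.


Working backward. After the program, seen must hold.
Before seen := flag: flag
Before havoc x: flag
Before s := not d: flag
Before x := flag or s: flag
Before the loop (bound <=3), unroll the exhaustion recursion (WP_0 = exit-now case; WP_j = one more guarded iteration, up to j = 3):
  WP_0: (not x) and flag
  WP_1: (x -> ((not x) and flag)) and ((not x) -> flag)
  WP_2: (x -> ((x -> ((not x) and flag)) and ((not x) -> flag))) and ((not x) -> flag)
  WP_3: (x -> ((x -> ((x -> ((not x) and flag)) and ((not x) -> flag))) and ((not x) -> flag))) and ((not x) -> flag)
So before the loop: (x -> ((x -> ((x -> ((not x) and flag)) and ((not x) -> flag))) and ((not x) -> flag))) and ((not x) -> flag)
Answer: WP = (x -> ((x -> ((x -> ((not x) and flag)) and ((not x) -> flag))) and ((not x) -> flag))) and ((not x) -> flag)


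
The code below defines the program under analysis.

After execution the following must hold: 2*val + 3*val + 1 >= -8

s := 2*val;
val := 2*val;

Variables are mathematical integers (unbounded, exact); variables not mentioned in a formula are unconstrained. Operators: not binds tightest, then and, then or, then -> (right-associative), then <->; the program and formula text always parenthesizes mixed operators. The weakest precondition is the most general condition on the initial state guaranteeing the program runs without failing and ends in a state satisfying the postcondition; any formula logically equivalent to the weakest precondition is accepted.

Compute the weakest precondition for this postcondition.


Working backward. After the program, the postcondition 2*val + 3*val + 1 >= -8 must hold; in canonical form it is 5*val >= -9.
Before val := 2*val: 10*val >= -9
Before s := 2*val: 10*val >= -9
Answer: WP = 10*val >= -9


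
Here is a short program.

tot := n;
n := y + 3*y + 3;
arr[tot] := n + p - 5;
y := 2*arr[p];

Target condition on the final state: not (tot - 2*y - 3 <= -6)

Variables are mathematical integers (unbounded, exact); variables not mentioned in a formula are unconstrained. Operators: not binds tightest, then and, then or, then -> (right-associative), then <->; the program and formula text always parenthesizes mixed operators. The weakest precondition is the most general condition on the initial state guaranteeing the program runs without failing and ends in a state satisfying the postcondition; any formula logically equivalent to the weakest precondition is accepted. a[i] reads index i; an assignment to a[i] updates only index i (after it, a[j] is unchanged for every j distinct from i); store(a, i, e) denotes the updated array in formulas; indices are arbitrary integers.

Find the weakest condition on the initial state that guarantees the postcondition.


Working backward. After the program, the postcondition not (tot - 2*y - 3 <= -6) must hold; in canonical form it is not (tot <= 2*y - 3).
Before y := 2*arr[p]: not (tot <= 4*arr[p] - 3)
Before arr[tot] := n + p - 5: not (tot <= 4*store(arr, tot, n + p - 5)[p] - 3)
Before n := y + 3*y + 3: not (tot <= 4*store(arr, tot, p + 4*y - 2)[p] - 3)
Before tot := n: not (n <= 4*store(arr, n, p + 4*y - 2)[p] - 3)
Answer: WP = not (n <= 4*store(arr, n, p + 4*y - 2)[p] - 3)


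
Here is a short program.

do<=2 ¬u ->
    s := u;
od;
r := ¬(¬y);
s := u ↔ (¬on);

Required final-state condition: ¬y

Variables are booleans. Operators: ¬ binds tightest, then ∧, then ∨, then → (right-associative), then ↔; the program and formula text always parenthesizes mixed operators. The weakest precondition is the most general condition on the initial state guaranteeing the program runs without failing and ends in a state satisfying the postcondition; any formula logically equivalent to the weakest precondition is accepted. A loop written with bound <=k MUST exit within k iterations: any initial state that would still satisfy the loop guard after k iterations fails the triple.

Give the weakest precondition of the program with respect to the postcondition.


Working backward. After the program, ¬y must hold.
Before s := u ↔ (¬on): ¬y
Before r := ¬(¬y): ¬y
Before the loop (bound <=2), unroll the exhaustion recursion (WP_0 = exit-now case; WP_j = one more guarded iteration, up to j = 2):
  WP_0: u ∧ (¬y)
  WP_1: ((¬u) → (u ∧ (¬y))) ∧ (u → (¬y))
  WP_2: ((¬u) → (((¬u) → (u ∧ (¬y))) ∧ (u → (¬y)))) ∧ (u → (¬y))
So before the loop: ((¬u) → (((¬u) → (u ∧ (¬y))) ∧ (u → (¬y)))) ∧ (u → (¬y))
Answer: WP = ((¬u) → (((¬u) → (u ∧ (¬y))) ∧ (u → (¬y)))) ∧ (u → (¬y))


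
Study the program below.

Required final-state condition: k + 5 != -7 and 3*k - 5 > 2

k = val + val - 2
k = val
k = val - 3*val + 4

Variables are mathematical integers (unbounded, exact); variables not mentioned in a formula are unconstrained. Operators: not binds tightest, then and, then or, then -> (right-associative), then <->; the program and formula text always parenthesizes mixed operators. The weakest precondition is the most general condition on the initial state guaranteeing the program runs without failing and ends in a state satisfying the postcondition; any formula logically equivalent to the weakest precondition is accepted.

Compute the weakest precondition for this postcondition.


Working backward. After the program, the postcondition k + 5 != -7 and 3*k - 5 > 2 must hold; in canonical form it is k != -12 and 3*k > 7.
Before k := val - 3*val + 4: 2*val != 16 and 6*val < 5
Before k := val: 2*val != 16 and 6*val < 5
Before k := val + val - 2: 2*val != 16 and 6*val < 5
Answer: WP = 2*val != 16 and 6*val < 5


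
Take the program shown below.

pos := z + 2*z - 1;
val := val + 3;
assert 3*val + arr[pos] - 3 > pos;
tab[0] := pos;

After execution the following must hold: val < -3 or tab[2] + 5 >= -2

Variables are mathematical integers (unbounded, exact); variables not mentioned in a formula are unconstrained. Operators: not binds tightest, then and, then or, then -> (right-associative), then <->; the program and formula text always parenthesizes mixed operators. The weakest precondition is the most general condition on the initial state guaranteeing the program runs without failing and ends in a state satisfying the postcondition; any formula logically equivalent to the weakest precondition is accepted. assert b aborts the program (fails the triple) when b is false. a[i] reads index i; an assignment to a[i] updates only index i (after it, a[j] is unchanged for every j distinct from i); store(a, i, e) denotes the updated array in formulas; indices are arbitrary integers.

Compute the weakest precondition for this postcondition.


Working backward. After the program, the postcondition val < -3 or tab[2] + 5 >= -2 must hold; in canonical form it is val < -3 or tab[2] >= -7.
Before tab[0] := pos: val < -3 or tab[2] >= -7
Before assert 3*val + arr[pos] - 3 > pos: arr[pos] + 3*val > pos + 3 and (val < -3 or tab[2] >= -7)
Before val := val + 3: arr[pos] + 3*val > pos - 6 and (val < -6 or tab[2] >= -7)
Before pos := z + 2*z - 1: arr[3*z - 1] + 3*val > 3*z - 7 and (val < -6 or tab[2] >= -7)
Answer: WP = arr[3*z - 1] + 3*val > 3*z - 7 and (val < -6 or tab[2] >= -7)


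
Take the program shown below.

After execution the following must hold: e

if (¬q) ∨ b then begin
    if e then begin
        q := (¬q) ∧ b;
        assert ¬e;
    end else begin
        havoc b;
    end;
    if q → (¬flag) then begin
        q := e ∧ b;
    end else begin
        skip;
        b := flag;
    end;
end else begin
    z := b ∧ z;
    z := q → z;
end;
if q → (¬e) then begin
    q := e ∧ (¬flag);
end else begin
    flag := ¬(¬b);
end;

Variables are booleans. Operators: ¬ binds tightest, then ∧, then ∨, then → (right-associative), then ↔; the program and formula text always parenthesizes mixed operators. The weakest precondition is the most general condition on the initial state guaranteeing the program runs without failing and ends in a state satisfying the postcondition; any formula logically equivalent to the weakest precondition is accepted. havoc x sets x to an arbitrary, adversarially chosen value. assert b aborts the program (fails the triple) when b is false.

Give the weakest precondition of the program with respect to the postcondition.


Working backward. After the program, e must hold.
Then branch requires e; else branch requires e.
Before the if: ((q → (¬e)) → e) ∧ ((¬(q → (¬e))) → e)
Then branch requires (e → ((¬e) ∧ ((((¬q) ∧ b) → (¬flag)) → ((((e ∧ b) → (¬e)) → e) ∧ ((¬((e ∧ b) → (¬e))) → e))) ∧ ((¬(((¬q) ∧ b) → (¬flag))) → (((((¬q) ∧ b) → (¬e)) → e) ∧ ((¬(((¬q) ∧ b) → (¬e))) → e))))) ∧ ((¬e) → (((q → (¬flag)) → (((e → (¬e)) → e) ∧ ((¬(e → (¬e))) → e))) ∧ ((¬(q → (¬flag))) → (((q → (¬e)) → e) ∧ ((¬(q → (¬e))) → e))) ∧ ((q → (¬flag)) → e))); else branch requires ((q → (¬e)) → e) ∧ ((¬(q → (¬e))) → e).
Before the if: (((¬q) ∨ b) → ((e → ((¬e) ∧ ((((¬q) ∧ b) → (¬flag)) → ((((e ∧ b) → (¬e)) → e) ∧ ((¬((e ∧ b) → (¬e))) → e))) ∧ ((¬(((¬q) ∧ b) → (¬flag))) → (((((¬q) ∧ b) → (¬e)) → e) ∧ ((¬(((¬q) ∧ b) → (¬e))) → e))))) ∧ ((¬e) → (((q → (¬flag)) → (((e → (¬e)) → e) ∧ ((¬(e → (¬e))) → e))) ∧ ((¬(q → (¬flag))) → (((q → (¬e)) → e) ∧ ((¬(q → (¬e))) → e))) ∧ ((q → (¬flag)) → e))))) ∧ ((¬((¬q) ∨ b)) → (((q → (¬e)) → e) ∧ ((¬(q → (¬e))) → e)))
Answer: WP = (((¬q) ∨ b) → ((e → ((¬e) ∧ ((((¬q) ∧ b) → (¬flag)) → ((((e ∧ b) → (¬e)) → e) ∧ ((¬((e ∧ b) → (¬e))) → e))) ∧ ((¬(((¬q) ∧ b) → (¬flag))) → (((((¬q) ∧ b) → (¬e)) → e) ∧ ((¬(((¬q) ∧ b) → (¬e))) → e))))) ∧ ((¬e) → (((q → (¬flag)) → (((e → (¬e)) → e) ∧ ((¬(e → (¬e))) → e))) ∧ ((¬(q → (¬flag))) → (((q → (¬e)) → e) ∧ ((¬(q → (¬e))) → e))) ∧ ((q → (¬flag)) → e))))) ∧ ((¬((¬q) ∨ b)) → (((q → (¬e)) → e) ∧ ((¬(q → (¬e))) → e)))


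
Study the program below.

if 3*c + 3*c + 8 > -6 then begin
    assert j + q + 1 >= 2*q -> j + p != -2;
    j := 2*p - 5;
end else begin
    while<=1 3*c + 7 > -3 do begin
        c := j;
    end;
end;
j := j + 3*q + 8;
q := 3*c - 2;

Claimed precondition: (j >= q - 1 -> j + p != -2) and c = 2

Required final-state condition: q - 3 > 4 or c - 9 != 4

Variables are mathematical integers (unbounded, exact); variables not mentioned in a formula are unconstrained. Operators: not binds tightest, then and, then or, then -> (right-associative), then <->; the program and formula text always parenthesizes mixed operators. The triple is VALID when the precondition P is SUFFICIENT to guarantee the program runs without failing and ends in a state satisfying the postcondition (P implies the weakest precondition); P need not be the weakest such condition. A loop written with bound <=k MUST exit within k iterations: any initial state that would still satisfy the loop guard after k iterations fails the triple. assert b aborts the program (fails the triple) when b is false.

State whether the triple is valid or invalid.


Working backward. After the program, the postcondition q - 3 > 4 or c - 9 != 4 must hold; in canonical form it is q > 7 or c != 13.
Before q := 3*c - 2: 3*c > 9 or c != 13
Before j := j + 3*q + 8: 3*c > 9 or c != 13
Then branch requires (j >= q - 1 -> j + p != -2) and (3*c > 9 or c != 13); else branch requires (3*c > -10 -> ((not (3*j > -10)) and (3*j > 9 or j != 13))) and ((not (3*c > -10)) -> (3*c > 9 or c != 13)).
Before the if: (6*c > -14 -> ((j >= q - 1 -> j + p != -2) and (3*c > 9 or c != 13))) and ((not (6*c > -14)) -> ((3*c > -10 -> ((not (3*j > -10)) and (3*j > 9 or j != 13))) and ((not (3*c > -10)) -> (3*c > 9 or c != 13))))
The weakest precondition is (6*c > -14 -> ((j >= q - 1 -> j + p != -2) and (3*c > 9 or c != 13))) and ((not (6*c > -14)) -> ((3*c > -10 -> ((not (3*j > -10)) and (3*j > 9 or j != 13))) and ((not (3*c > -10)) -> (3*c > 9 or c != 13)))).
Check whether (j >= q - 1 -> j + p != -2) and c = 2 implies it.
Every state satisfying the precondition satisfies the weakest precondition: the implication holds.
Answer: valid


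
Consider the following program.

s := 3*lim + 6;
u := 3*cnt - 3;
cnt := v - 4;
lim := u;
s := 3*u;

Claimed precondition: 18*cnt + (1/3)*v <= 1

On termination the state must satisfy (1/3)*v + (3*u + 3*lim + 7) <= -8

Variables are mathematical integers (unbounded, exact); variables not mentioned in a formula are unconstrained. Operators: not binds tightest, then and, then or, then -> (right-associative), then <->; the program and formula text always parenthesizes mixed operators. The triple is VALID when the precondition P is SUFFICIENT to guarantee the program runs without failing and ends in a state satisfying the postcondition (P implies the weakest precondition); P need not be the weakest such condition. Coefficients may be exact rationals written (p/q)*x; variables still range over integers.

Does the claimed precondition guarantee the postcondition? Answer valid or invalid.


Working backward. After the program, the postcondition (1/3)*v + (3*u + 3*lim + 7) <= -8 must hold; in canonical form it is 3*lim + 3*u + (1/3)*v <= -15.
Before s := 3*u: 3*lim + 3*u + (1/3)*v <= -15
Before lim := u: 6*u + (1/3)*v <= -15
Before cnt := v - 4: 6*u + (1/3)*v <= -15
Before u := 3*cnt - 3: 18*cnt + (1/3)*v <= 3
Before s := 3*lim + 6: 18*cnt + (1/3)*v <= 3
The weakest precondition is 18*cnt + (1/3)*v <= 3.
Check whether 18*cnt + (1/3)*v <= 1 implies it.
Every state satisfying the precondition satisfies the weakest precondition: the implication holds.
Answer: valid


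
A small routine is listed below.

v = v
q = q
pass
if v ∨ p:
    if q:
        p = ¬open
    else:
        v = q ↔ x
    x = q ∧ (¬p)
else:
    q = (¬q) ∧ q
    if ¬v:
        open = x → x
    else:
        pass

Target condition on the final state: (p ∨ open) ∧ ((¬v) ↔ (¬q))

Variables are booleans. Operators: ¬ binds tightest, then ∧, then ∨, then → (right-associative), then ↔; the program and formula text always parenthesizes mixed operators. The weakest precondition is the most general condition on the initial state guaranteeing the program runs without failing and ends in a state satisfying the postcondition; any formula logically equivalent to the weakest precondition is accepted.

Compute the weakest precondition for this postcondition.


Working backward. After the program, (p ∨ open) ∧ ((¬v) ↔ (¬q)) must hold.
Then branch requires (q → ((¬v) ↔ (¬q))) ∧ ((¬q) → ((p ∨ open) ∧ ((¬(q ↔ x)) ↔ (¬q)))); else branch requires v → ((p ∨ open) ∧ (¬v)).
Before the if: ((v ∨ p) → ((q → ((¬v) ↔ (¬q))) ∧ ((¬q) → ((p ∨ open) ∧ ((¬(q ↔ x)) ↔ (¬q)))))) ∧ ((¬(v ∨ p)) → (v → ((p ∨ open) ∧ (¬v))))
Before skip: ((v ∨ p) → ((q → ((¬v) ↔ (¬q))) ∧ ((¬q) → ((p ∨ open) ∧ ((¬(q ↔ x)) ↔ (¬q)))))) ∧ ((¬(v ∨ p)) → (v → ((p ∨ open) ∧ (¬v))))
Before q := q: ((v ∨ p) → ((q → ((¬v) ↔ (¬q))) ∧ ((¬q) → ((p ∨ open) ∧ ((¬(q ↔ x)) ↔ (¬q)))))) ∧ ((¬(v ∨ p)) → (v → ((p ∨ open) ∧ (¬v))))
Before v := v: ((v ∨ p) → ((q → ((¬v) ↔ (¬q))) ∧ ((¬q) → ((p ∨ open) ∧ ((¬(q ↔ x)) ↔ (¬q)))))) ∧ ((¬(v ∨ p)) → (v → ((p ∨ open) ∧ (¬v))))
Answer: WP = ((v ∨ p) → ((q → ((¬v) ↔ (¬q))) ∧ ((¬q) → ((p ∨ open) ∧ ((¬(q ↔ x)) ↔ (¬q)))))) ∧ ((¬(v ∨ p)) → (v → ((p ∨ open) ∧ (¬v))))


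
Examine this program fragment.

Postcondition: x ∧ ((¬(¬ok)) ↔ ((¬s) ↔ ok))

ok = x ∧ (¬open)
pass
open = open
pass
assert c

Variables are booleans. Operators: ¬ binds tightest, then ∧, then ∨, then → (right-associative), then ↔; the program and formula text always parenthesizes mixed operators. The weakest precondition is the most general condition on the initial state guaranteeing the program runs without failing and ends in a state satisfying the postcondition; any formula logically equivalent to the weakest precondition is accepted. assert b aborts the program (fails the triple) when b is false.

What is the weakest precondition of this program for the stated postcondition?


Working backward. After the program, the postcondition x ∧ ((¬(¬ok)) ↔ ((¬s) ↔ ok)) must hold; in canonical form it is x ∧ (ok ↔ ((¬s) ↔ ok)).
Before assert c: c ∧ x ∧ (ok ↔ ((¬s) ↔ ok))
Before skip: c ∧ x ∧ (ok ↔ ((¬s) ↔ ok))
Before open := open: c ∧ x ∧ (ok ↔ ((¬s) ↔ ok))
Before skip: c ∧ x ∧ (ok ↔ ((¬s) ↔ ok))
Before ok := x ∧ (¬open): c ∧ x ∧ ((x ∧ (¬open)) ↔ ((¬s) ↔ (x ∧ (¬open))))
Answer: WP = c ∧ x ∧ ((x ∧ (¬open)) ↔ ((¬s) ↔ (x ∧ (¬open))))


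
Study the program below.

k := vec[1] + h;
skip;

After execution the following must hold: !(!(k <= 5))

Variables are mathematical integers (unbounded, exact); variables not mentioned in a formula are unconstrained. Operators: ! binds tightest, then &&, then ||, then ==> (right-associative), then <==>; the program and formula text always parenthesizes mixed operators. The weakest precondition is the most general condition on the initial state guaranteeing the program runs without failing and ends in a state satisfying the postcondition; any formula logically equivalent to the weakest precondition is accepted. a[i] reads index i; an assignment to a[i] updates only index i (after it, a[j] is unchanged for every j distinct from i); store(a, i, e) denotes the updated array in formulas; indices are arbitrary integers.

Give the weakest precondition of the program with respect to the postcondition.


Working backward. After the program, the postcondition !(!(k <= 5)) must hold; in canonical form it is k <= 5.
Before skip: k <= 5
Before k := vec[1] + h: vec[1] + h <= 5
Answer: WP = vec[1] + h <= 5


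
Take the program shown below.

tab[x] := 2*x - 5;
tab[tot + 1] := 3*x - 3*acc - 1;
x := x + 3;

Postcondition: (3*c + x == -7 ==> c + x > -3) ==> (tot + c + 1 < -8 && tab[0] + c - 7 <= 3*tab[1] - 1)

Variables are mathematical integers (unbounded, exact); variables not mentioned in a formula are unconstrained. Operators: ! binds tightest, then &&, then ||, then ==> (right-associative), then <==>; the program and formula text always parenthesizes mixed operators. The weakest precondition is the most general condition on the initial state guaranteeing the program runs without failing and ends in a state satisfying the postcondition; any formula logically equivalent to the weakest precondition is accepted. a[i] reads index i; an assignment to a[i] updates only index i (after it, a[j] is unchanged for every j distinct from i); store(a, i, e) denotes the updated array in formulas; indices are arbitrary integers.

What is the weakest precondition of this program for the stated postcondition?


Working backward. After the program, the postcondition (3*c + x == -7 ==> c + x > -3) ==> (tot + c + 1 < -8 && tab[0] + c - 7 <= 3*tab[1] - 1) must hold; in canonical form it is (3*c + x == -7 ==> c + x > -3) ==> (c + tot < -9 && tab[0] + c <= 3*tab[1] + 6).
Before x := x + 3: (3*c + x == -10 ==> c + x > -6) ==> (c + tot < -9 && tab[0] + c <= 3*tab[1] + 6)
Before tab[tot + 1] := 3*x - 3*acc - 1: (3*c + x == -10 ==> c + x > -6) ==> (c + tot < -9 && store(tab, tot + 1, -3*acc + 3*x - 1)[0] + c <= 3*store(tab, tot + 1, -3*acc + 3*x - 1)[1] + 6)
Before tab[x] := 2*x - 5: (3*c + x == -10 ==> c + x > -6) ==> (c + tot < -9 && store(store(tab, x, 2*x - 5), tot + 1, -3*acc + 3*x - 1)[0] + c <= 3*store(store(tab, x, 2*x - 5), tot + 1, -3*acc + 3*x - 1)[1] + 6)
Answer: WP = (3*c + x == -10 ==> c + x > -6) ==> (c + tot < -9 && store(store(tab, x, 2*x - 5), tot + 1, -3*acc + 3*x - 1)[0] + c <= 3*store(store(tab, x, 2*x - 5), tot + 1, -3*acc + 3*x - 1)[1] + 6)


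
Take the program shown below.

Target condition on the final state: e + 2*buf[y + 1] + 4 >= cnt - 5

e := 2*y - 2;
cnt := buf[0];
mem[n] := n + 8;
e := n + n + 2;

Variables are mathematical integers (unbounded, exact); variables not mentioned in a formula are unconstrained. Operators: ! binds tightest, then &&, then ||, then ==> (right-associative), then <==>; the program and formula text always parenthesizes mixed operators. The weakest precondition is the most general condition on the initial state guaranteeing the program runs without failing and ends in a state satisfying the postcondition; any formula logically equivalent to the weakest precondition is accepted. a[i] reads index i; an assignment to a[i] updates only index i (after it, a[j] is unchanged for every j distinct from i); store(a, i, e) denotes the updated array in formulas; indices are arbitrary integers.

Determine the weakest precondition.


Working backward. After the program, the postcondition e + 2*buf[y + 1] + 4 >= cnt - 5 must hold; in canonical form it is 2*buf[y + 1] + e >= cnt - 9.
Before e := n + n + 2: 2*buf[y + 1] + 2*n >= cnt - 11
Before mem[n] := n + 8: 2*buf[y + 1] + 2*n >= cnt - 11
Before cnt := buf[0]: 2*buf[y + 1] + 2*n >= buf[0] - 11
Before e := 2*y - 2: 2*buf[y + 1] + 2*n >= buf[0] - 11
Answer: WP = 2*buf[y + 1] + 2*n >= buf[0] - 11


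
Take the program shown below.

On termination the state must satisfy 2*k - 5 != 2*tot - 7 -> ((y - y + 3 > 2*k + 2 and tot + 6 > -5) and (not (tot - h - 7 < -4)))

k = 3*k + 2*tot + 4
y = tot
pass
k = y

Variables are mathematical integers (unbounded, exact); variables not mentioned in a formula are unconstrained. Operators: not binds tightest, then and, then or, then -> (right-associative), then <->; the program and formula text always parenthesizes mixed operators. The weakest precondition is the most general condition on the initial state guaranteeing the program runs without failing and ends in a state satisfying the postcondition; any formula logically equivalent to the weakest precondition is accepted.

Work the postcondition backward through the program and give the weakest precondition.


Working backward. After the program, the postcondition 2*k - 5 != 2*tot - 7 -> ((y - y + 3 > 2*k + 2 and tot + 6 > -5) and (not (tot - h - 7 < -4))) must hold; in canonical form it is 2*k != 2*tot - 2 -> (2*k < 1 and tot > -11 and (not (tot < h + 3))).
Before k := y: 2*y != 2*tot - 2 -> (2*y < 1 and tot > -11 and (not (tot < h + 3)))
Before skip: 2*y != 2*tot - 2 -> (2*y < 1 and tot > -11 and (not (tot < h + 3)))
Before y := tot: 2*tot < 1 and tot > -11 and (not (tot < h + 3))
Before k := 3*k + 2*tot + 4: 2*tot < 1 and tot > -11 and (not (tot < h + 3))
Answer: WP = 2*tot < 1 and tot > -11 and (not (tot < h + 3))
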